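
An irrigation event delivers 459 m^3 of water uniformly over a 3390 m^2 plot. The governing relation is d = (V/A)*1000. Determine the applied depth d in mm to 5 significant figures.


d = (459 / 3390) * 1000 = 135.40 mm
Therefore the applied depth d = 135.40 mm.


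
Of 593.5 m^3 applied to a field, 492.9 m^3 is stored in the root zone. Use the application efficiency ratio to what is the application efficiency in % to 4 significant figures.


Approach: apply the application efficiency ratio, Ea = (stored/applied)*100.
Ea = (492.9/593.5)*100 = 83.05 %
Therefore the application efficiency = 83.05 %.


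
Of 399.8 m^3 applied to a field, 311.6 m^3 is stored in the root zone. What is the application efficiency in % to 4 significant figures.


Approach: apply the application efficiency ratio, Ea = (stored/applied)*100.
Ea = (311.6/399.8)*100 = 77.94 %
Therefore the application efficiency = 77.94 %.


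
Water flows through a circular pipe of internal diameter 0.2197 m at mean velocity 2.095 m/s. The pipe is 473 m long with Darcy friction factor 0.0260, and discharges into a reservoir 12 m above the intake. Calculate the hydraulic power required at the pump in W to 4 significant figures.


Approach: apply continuity + Darcy-Weisbach + hydraulic power, Q = A*v; hf = f*(L/D)*(v^2/(2g)); H = static + hf; P = rho*g*Q*H.
Step 1 — flow rate (continuity, Q = A*v):
  A = pi*(0.2197/2)^2 = 0.0379097 m^2
  Q = 0.0379097 * 2.095 = 0.0794208 m^3/s
Step 2 — friction head loss (Darcy-Weisbach):
  hf = 0.0260 * (473/0.2197) * (2.095^2 / (2*9.81))
  hf = 12.5220 m
Step 3 — total head: H = 12 + 12.5220 = 24.5220 m
Step 4 — hydraulic power (P = rho*g*Q*H):
  P = 1000 * 9.81 * 0.0794208 * 24.5220 = 19110 W
Therefore the hydraulic power required at the pump = 19110 W.


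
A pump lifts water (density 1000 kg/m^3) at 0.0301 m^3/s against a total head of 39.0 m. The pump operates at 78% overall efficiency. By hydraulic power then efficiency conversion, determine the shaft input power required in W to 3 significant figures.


Approach: apply hydraulic power then efficiency conversion, P = rho*g*Q*H; P_in = P/eta.
Step 1 — hydraulic power (P = rho*g*Q*H):
  P = 1000 * 9.81 * 0.0301 * 39.0 = 11516 W
Step 2 — input power: P_in = P/eta = 11516 / 0.78 = 14800 W
Therefore the shaft input power required = 14800 W.


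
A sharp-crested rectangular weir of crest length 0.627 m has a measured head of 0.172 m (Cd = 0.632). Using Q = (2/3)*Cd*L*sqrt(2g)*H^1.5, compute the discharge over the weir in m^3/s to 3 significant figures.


Q = (2/3)*0.632*0.627*sqrt(2*9.81)*0.172^1.5 = 0.0835 m^3/s
Therefore the discharge over the weir = 0.0835 m^3/s.


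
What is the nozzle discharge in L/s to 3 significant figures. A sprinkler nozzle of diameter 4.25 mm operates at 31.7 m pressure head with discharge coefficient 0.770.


Approach: apply the orifice equation, Q = Cd*A*sqrt(2*g*h), A = pi*(d/2)^2.
A = pi*(4.25e-3/2)^2 = 1.4186e-05 m^2
Q = 0.770 * 1.4186e-05 * sqrt(2*9.81*31.7) * 1000 = 0.272 L/s
Therefore the nozzle discharge = 0.272 L/s.


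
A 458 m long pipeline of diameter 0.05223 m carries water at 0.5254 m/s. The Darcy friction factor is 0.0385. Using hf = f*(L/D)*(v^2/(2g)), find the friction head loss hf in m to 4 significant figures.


hf = 0.0385 * (458/0.05223) * (0.5254^2 / (2*9.81))
hf = 4.750 m
Therefore the friction head loss hf = 4.750 m.


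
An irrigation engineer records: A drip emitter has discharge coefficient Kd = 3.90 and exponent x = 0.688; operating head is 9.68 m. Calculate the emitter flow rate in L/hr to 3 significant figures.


Approach: apply the emitter characteristic equation, q = Kd * h^x.
q = 3.90 * 9.68^0.688 = 18.6 L/hr
Therefore the emitter flow rate = 18.6 L/hr.


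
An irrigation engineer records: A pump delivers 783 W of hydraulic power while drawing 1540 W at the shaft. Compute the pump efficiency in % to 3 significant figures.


Approach: apply the efficiency ratio, eta = (P_out/P_in)*100.
eta = (783 / 1540) * 100 = 50.8 %
Therefore the pump efficiency = 50.8 %.


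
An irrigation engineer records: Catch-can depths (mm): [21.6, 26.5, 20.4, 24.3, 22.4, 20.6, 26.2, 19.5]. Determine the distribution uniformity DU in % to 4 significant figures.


Approach: apply the low-quarter distribution uniformity, DU = (mean of lowest quarter of readings / overall mean)*100.
sorted lowest 2 of 8: [19.5, 20.4] -> mean = 19.9500 mm
overall mean = 22.6875 mm
DU = (19.9500/22.6875)*100 = 87.93 %
Therefore the distribution uniformity DU = 87.93 %.


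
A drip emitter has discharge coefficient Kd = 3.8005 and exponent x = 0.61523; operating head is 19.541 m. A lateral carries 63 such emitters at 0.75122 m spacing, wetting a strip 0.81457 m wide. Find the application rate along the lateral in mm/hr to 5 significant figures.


Approach: apply the emitter equation with a lateral mass balance, q = Kd*h^x; Q = n*q; rate = Q/(n*spacing*width).
Step 1 — single emitter flow (q = Kd*h^x):
  q = 3.8005 * 19.541^0.61523 = 23.66301 L/hr
Step 2 — total lateral flow: Q = 63 * 23.66301 = 1490.769 L/hr
Step 3 — wetted area: A = 63 * 0.75122 * 0.81457 = 38.55104 m^2
Step 4 — application rate: Q/A = 1490.769/38.55104 = 38.670 mm/hr
Therefore the application rate along the lateral = 38.670 mm/hr.


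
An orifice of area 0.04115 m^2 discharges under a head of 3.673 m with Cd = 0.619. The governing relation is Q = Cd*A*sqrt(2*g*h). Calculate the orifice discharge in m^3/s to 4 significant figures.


Q = 0.619 * 0.04115 * sqrt(2*9.81*3.673) = 0.2162 m^3/s
Therefore the orifice discharge = 0.2162 m^3/s.


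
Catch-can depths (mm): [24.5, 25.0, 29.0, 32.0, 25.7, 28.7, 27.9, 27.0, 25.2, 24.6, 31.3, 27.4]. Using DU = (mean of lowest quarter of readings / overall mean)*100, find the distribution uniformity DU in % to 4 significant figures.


sorted lowest 3 of 12: [24.5, 24.6, 25.0] -> mean = 24.7000 mm
overall mean = 27.3583 mm
DU = (24.7000/27.3583)*100 = 90.28 %
Therefore the distribution uniformity DU = 90.28 %.


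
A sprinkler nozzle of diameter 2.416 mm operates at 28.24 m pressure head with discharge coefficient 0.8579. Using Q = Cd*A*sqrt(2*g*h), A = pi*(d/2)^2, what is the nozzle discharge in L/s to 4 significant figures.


A = pi*(2.416e-3/2)^2 = 4.58441e-06 m^2
Q = 0.8579 * 4.58441e-06 * sqrt(2*9.81*28.24) * 1000 = 0.09258 L/s
Therefore the nozzle discharge = 0.09258 L/s.


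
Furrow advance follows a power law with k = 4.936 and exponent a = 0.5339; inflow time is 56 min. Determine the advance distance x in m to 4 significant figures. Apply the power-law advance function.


Approach: apply the power-law advance function, x = k*t^a.
x = 4.936 * 56^0.5339 = 42.34 m
Therefore the advance distance x = 42.34 m.


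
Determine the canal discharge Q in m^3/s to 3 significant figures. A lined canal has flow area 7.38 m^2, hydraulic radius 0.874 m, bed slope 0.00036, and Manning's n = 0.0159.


Approach: apply Manning's equation, Q = (1/n)*A*R^(2/3)*S^(1/2).
Q = (1/0.0159) * 7.38 * 0.874^(2/3) * 0.00036^(1/2) = 8.05 m^3/s
Therefore the canal discharge Q = 8.05 m^3/s.


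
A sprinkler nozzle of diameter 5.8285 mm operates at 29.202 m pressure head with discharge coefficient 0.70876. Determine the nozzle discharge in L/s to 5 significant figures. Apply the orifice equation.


Approach: apply the orifice equation, Q = Cd*A*sqrt(2*g*h), A = pi*(d/2)^2.
A = pi*(5.8285e-3/2)^2 = 2.668108e-05 m^2
Q = 0.70876 * 2.668108e-05 * sqrt(2*9.81*29.202) * 1000 = 0.45265 L/s
Therefore the nozzle discharge = 0.45265 L/s.


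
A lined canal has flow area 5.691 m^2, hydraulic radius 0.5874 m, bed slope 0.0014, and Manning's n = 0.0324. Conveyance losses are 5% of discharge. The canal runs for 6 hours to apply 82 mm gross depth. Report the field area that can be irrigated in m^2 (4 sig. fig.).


Approach: apply Manning's equation with a conveyance and depth budget, Q = (1/n)*A*R^(2/3)*S^(1/2); Q_field = Q*(1-loss); Area = Q_field*t/(d/1000).
Step 1 — canal discharge (Manning's equation):
  Q = (1/0.0324) * 5.691 * 0.5874^(2/3) * 0.0014^(1/2) = 4.60960 m^3/s
Step 2 — delivered flow: Q_field = 4.60960*(1 - 5/100) = 4.37912 m^3/s
Step 3 — volume delivered: V = 4.37912 * 6*3600 = 94589.1 m^3
Step 4 — area served: A = V / (depth/1000) = 94589.1 / 0.082 = 1154000 m^2
Therefore the field area that can be irrigated = 1154000 m^2.


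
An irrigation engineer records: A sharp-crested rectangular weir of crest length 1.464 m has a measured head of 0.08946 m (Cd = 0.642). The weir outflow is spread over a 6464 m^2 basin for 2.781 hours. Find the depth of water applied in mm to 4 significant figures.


Approach: apply the rectangular weir equation with a volume-to-depth conversion, Q = (2/3)*Cd*L*sqrt(2g)*H^1.5; d = Q*t/A * 1000.
Step 1 — weir discharge:
  Q = (2/3)*0.642*1.464*sqrt(2*9.81)*0.08946^1.5 = 0.0742639 m^3/s
Step 2 — volume: V = 0.0742639 * 2.781*3600 = 743.500 m^3
Step 3 — depth: d = V/A * 1000 = 743.500/6464 * 1000 = 115.0 mm
Therefore the depth of water applied = 115.0 mm.


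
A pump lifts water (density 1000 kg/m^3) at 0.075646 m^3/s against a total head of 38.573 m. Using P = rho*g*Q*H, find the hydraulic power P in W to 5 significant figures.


P = 1000 * 9.81 * 0.075646 * 38.573 = 28625 W
Therefore the hydraulic power P = 28625 W.


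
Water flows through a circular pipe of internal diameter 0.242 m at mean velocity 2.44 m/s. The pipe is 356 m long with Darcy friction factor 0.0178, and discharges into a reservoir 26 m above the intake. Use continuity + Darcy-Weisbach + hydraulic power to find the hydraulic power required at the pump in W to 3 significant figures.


Approach: apply continuity + Darcy-Weisbach + hydraulic power, Q = A*v; hf = f*(L/D)*(v^2/(2g)); H = static + hf; P = rho*g*Q*H.
Step 1 — flow rate (continuity, Q = A*v):
  A = pi*(0.242/2)^2 = 0.045996 m^2
  Q = 0.045996 * 2.44 = 0.11223 m^3/s
Step 2 — friction head loss (Darcy-Weisbach):
  hf = 0.0178 * (356/0.242) * (2.44^2 / (2*9.81))
  hf = 7.9458 m
Step 3 — total head: H = 26 + 7.9458 = 33.946 m
Step 4 — hydraulic power (P = rho*g*Q*H):
  P = 1000 * 9.81 * 0.11223 * 33.946 = 37400 W
Therefore the hydraulic power required at the pump = 37400 W.


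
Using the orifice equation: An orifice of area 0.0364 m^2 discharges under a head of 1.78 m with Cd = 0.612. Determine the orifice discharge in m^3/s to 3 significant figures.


Approach: apply the orifice equation, Q = Cd*A*sqrt(2*g*h).
Q = 0.612 * 0.0364 * sqrt(2*9.81*1.78) = 0.132 m^3/s
Therefore the orifice discharge = 0.132 m^3/s.


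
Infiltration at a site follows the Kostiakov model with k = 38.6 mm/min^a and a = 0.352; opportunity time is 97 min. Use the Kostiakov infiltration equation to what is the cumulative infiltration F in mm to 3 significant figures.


Approach: apply the Kostiakov infiltration equation, F = k*t^a.
F = 38.6 * 97^0.352 = 193 mm
Therefore the cumulative infiltration F = 193 mm.


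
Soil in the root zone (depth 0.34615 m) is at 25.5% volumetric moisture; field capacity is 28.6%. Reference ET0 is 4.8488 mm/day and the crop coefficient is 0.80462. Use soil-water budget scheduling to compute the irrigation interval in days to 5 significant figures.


Approach: apply soil-water budget scheduling, SMD = (FC-theta)/100*depth*1000; ETc = ET0*Kc; interval = SMD/ETc.
Step 1 — soil moisture deficit:
  SMD = (28.6 - 25.5)/100 * 0.34615 * 1000 = 10.73065 mm
Step 2 — daily crop ET (ETc = ET0*Kc):
  ETc = 4.8488 * 0.80462 = 3.901441 mm/day
Step 3 — irrigation interval (SMD/ETc):
  interval = 10.73065 / 3.901441 = 2.7504 days
Therefore the irrigation interval = 2.7504 days.


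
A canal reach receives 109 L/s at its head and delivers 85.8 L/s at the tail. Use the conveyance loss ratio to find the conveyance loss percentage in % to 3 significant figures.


Approach: apply the conveyance loss ratio, loss% = ((Q_head - Q_tail)/Q_head)*100.
loss = ((109 - 85.8)/109)*100 = 21.3 %
Therefore the conveyance loss percentage = 21.3 %.


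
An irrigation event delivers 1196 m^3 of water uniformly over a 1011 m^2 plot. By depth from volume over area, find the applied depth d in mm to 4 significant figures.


Approach: apply depth from volume over area, d = (V/A)*1000.
d = (1196 / 1011) * 1000 = 1183 mm
Therefore the applied depth d = 1183 mm.


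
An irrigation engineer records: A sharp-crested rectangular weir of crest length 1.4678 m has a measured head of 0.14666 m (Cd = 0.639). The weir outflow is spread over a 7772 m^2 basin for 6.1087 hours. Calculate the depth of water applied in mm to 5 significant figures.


Approach: apply the rectangular weir equation with a volume-to-depth conversion, Q = (2/3)*Cd*L*sqrt(2g)*H^1.5; d = Q*t/A * 1000.
Step 1 — weir discharge:
  Q = (2/3)*0.639*1.4678*sqrt(2*9.81)*0.14666^1.5 = 0.1555584 m^3/s
Step 2 — volume: V = 0.1555584 * 6.1087*3600 = 3420.935 m^3
Step 3 — depth: d = V/A * 1000 = 3420.935/7772 * 1000 = 440.16 mm
Therefore the depth of water applied = 440.16 mm.


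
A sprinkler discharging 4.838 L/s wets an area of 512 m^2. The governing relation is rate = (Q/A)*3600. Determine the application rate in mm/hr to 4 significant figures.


rate = (4.838 / 512) * 3600 = 34.02 mm/hr
Therefore the application rate = 34.02 mm/hr.


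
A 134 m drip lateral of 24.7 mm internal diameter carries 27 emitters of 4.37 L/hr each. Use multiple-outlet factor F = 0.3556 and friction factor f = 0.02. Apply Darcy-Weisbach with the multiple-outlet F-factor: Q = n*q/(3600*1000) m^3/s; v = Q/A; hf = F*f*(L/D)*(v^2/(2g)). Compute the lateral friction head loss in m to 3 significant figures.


Q = 27*4.37/(3600*1000) = 3.2775e-05 m^3/s
A = pi*(24.7e-3/2)^2 = 4.7916e-04 m^2, so v = Q/A = 0.068400 m/s
hf = 0.3556*0.02*(134/0.0247)*(0.068400^2/(2*9.81)) = 0.00920 m
Therefore the lateral friction head loss = 0.00920 m.


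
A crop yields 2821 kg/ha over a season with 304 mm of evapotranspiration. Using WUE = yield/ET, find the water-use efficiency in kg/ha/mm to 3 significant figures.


WUE = 2821 / 304 = 9.28 kg/ha/mm
Therefore the water-use efficiency = 9.28 kg/ha/mm.


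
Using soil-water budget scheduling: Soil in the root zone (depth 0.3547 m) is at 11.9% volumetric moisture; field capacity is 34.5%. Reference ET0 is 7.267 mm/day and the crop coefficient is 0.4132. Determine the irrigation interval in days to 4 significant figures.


Approach: apply soil-water budget scheduling, SMD = (FC-theta)/100*depth*1000; ETc = ET0*Kc; interval = SMD/ETc.
Step 1 — soil moisture deficit:
  SMD = (34.5 - 11.9)/100 * 0.3547 * 1000 = 80.1622 mm
Step 2 — daily crop ET (ETc = ET0*Kc):
  ETc = 7.267 * 0.4132 = 3.00272 mm/day
Step 3 — irrigation interval (SMD/ETc):
  interval = 80.1622 / 3.00272 = 26.70 days
Therefore the irrigation interval = 26.70 days.


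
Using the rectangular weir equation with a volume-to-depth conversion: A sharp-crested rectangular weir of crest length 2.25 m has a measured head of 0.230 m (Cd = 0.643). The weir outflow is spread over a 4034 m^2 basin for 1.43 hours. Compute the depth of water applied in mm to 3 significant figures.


Approach: apply the rectangular weir equation with a volume-to-depth conversion, Q = (2/3)*Cd*L*sqrt(2g)*H^1.5; d = Q*t/A * 1000.
Step 1 — weir discharge:
  Q = (2/3)*0.643*2.25*sqrt(2*9.81)*0.230^1.5 = 0.47124 m^3/s
Step 2 — volume: V = 0.47124 * 1.43*3600 = 2426.0 m^3
Step 3 — depth: d = V/A * 1000 = 2426.0/4034 * 1000 = 601 mm
Therefore the depth of water applied = 601 mm.


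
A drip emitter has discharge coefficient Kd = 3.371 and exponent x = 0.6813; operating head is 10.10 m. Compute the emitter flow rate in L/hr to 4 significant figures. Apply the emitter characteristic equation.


Approach: apply the emitter characteristic equation, q = Kd * h^x.
q = 3.371 * 10.10^0.6813 = 16.29 L/hr
Therefore the emitter flow rate = 16.29 L/hr.


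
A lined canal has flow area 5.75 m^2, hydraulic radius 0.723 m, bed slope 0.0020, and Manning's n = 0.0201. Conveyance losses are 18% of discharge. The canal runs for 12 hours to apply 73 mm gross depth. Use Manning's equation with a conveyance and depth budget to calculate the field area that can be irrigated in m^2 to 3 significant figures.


Approach: apply Manning's equation with a conveyance and depth budget, Q = (1/n)*A*R^(2/3)*S^(1/2); Q_field = Q*(1-loss); Area = Q_field*t/(d/1000).
Step 1 — canal discharge (Manning's equation):
  Q = (1/0.0201) * 5.75 * 0.723^(2/3) * 0.0020^(1/2) = 10.306 m^3/s
Step 2 — delivered flow: Q_field = 10.306*(1 - 18/100) = 8.4507 m^3/s
Step 3 — volume delivered: V = 8.4507 * 12*3600 = 365070 m^3
Step 4 — area served: A = V / (depth/1000) = 365070 / 0.073 = 5000000 m^2
Therefore the field area that can be irrigated = 5000000 m^2.


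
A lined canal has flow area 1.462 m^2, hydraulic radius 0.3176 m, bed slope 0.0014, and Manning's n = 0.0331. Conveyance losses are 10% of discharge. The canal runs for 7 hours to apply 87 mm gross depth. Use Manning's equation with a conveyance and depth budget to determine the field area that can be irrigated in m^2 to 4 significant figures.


Approach: apply Manning's equation with a conveyance and depth budget, Q = (1/n)*A*R^(2/3)*S^(1/2); Q_field = Q*(1-loss); Area = Q_field*t/(d/1000).
Step 1 — canal discharge (Manning's equation):
  Q = (1/0.0331) * 1.462 * 0.3176^(2/3) * 0.0014^(1/2) = 0.769314 m^3/s
Step 2 — delivered flow: Q_field = 0.769314*(1 - 10/100) = 0.692383 m^3/s
Step 3 — volume delivered: V = 0.692383 * 7*3600 = 17448.0 m^3
Step 4 — area served: A = V / (depth/1000) = 17448.0 / 0.087 = 200600 m^2
Therefore the field area that can be irrigated = 200600 m^2.


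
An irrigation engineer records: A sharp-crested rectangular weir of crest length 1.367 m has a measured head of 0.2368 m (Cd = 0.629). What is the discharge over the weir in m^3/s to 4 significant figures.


Approach: apply the rectangular weir equation, Q = (2/3)*Cd*L*sqrt(2g)*H^1.5.
Q = (2/3)*0.629*1.367*sqrt(2*9.81)*0.2368^1.5 = 0.2926 m^3/s
Therefore the discharge over the weir = 0.2926 m^3/s.


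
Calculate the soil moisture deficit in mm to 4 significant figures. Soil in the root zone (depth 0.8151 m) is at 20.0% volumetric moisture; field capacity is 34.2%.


Approach: apply the soil moisture deficit relation, SMD = (FC - theta)/100 * depth * 1000.
SMD = (34.2 - 20.0)/100 * 0.8151 * 1000 = 115.7 mm
Therefore the soil moisture deficit = 115.7 mm.


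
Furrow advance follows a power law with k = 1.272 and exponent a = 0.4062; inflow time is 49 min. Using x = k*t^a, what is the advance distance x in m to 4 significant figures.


x = 1.272 * 49^0.4062 = 6.181 m
Therefore the advance distance x = 6.181 m.


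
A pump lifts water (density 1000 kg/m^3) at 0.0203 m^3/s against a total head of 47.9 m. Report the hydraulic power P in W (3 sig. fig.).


Approach: apply the hydraulic power relation, P = rho*g*Q*H.
P = 1000 * 9.81 * 0.0203 * 47.9 = 9540 W
Therefore the hydraulic power P = 9540 W.


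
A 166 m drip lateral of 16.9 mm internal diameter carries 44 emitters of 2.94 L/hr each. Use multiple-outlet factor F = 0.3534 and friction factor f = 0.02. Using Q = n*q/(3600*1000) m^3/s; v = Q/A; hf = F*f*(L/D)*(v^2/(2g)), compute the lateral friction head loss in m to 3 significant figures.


Q = 44*2.94/(3600*1000) = 3.5933e-05 m^3/s
A = pi*(16.9e-3/2)^2 = 2.2432e-04 m^2, so v = Q/A = 0.16019 m/s
hf = 0.3534*0.02*(166/0.0169)*(0.16019^2/(2*9.81)) = 0.0908 m
Therefore the lateral friction head loss = 0.0908 m.


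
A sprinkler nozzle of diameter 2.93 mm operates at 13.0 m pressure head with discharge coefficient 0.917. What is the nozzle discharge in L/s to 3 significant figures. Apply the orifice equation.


Approach: apply the orifice equation, Q = Cd*A*sqrt(2*g*h), A = pi*(d/2)^2.
A = pi*(2.93e-3/2)^2 = 6.7426e-06 m^2
Q = 0.917 * 6.7426e-06 * sqrt(2*9.81*13.0) * 1000 = 0.0987 L/s
Therefore the nozzle discharge = 0.0987 L/s.


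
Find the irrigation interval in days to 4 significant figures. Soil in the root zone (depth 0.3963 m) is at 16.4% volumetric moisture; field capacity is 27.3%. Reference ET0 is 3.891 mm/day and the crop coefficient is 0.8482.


Approach: apply soil-water budget scheduling, SMD = (FC-theta)/100*depth*1000; ETc = ET0*Kc; interval = SMD/ETc.
Step 1 — soil moisture deficit:
  SMD = (27.3 - 16.4)/100 * 0.3963 * 1000 = 43.1967 mm
Step 2 — daily crop ET (ETc = ET0*Kc):
  ETc = 3.891 * 0.8482 = 3.30035 mm/day
Step 3 — irrigation interval (SMD/ETc):
  interval = 43.1967 / 3.30035 = 13.09 days
Therefore the irrigation interval = 13.09 days.


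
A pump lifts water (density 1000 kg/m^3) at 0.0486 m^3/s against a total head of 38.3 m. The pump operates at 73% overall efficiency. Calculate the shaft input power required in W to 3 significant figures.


Approach: apply hydraulic power then efficiency conversion, P = rho*g*Q*H; P_in = P/eta.
Step 1 — hydraulic power (P = rho*g*Q*H):
  P = 1000 * 9.81 * 0.0486 * 38.3 = 18260 W
Step 2 — input power: P_in = P/eta = 18260 / 0.73 = 25000 W
Therefore the shaft input power required = 25000 W.


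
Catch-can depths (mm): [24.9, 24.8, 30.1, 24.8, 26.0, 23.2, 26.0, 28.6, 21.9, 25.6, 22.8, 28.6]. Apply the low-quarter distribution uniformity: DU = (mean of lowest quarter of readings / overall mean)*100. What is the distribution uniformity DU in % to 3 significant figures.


sorted lowest 3 of 12: [21.9, 22.8, 23.2] -> mean = 22.633 mm
overall mean = 25.608 mm
DU = (22.633/25.608)*100 = 88.4 %
Therefore the distribution uniformity DU = 88.4 %.


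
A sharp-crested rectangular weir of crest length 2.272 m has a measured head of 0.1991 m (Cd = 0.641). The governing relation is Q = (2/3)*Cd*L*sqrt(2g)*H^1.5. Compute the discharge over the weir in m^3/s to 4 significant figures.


Q = (2/3)*0.641*2.272*sqrt(2*9.81)*0.1991^1.5 = 0.3821 m^3/s
Therefore the discharge over the weir = 0.3821 m^3/s.


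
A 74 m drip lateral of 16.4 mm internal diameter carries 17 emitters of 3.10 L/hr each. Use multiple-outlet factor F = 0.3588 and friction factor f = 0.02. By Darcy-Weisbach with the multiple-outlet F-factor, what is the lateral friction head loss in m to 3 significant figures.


Approach: apply Darcy-Weisbach with the multiple-outlet F-factor, Q = n*q/(3600*1000) m^3/s; v = Q/A; hf = F*f*(L/D)*(v^2/(2g)).
Q = 17*3.10/(3600*1000) = 1.4639e-05 m^3/s
A = pi*(16.4e-3/2)^2 = 2.1124e-04 m^2, so v = Q/A = 0.069300 m/s
hf = 0.3588*0.02*(74/0.0164)*(0.069300^2/(2*9.81)) = 0.00793 m
Therefore the lateral friction head loss = 0.00793 m.


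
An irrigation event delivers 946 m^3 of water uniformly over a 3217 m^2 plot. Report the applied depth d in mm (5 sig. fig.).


Approach: apply depth from volume over area, d = (V/A)*1000.
d = (946 / 3217) * 1000 = 294.06 mm
Therefore the applied depth d = 294.06 mm.


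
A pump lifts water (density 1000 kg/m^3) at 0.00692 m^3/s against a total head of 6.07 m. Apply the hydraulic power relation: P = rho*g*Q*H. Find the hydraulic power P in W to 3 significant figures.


P = 1000 * 9.81 * 0.00692 * 6.07 = 412 W
Therefore the hydraulic power P = 412 W.


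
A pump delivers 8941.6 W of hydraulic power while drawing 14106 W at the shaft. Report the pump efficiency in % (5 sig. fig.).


Approach: apply the efficiency ratio, eta = (P_out/P_in)*100.
eta = (8941.6 / 14106) * 100 = 63.389 %
Therefore the pump efficiency = 63.389 %.


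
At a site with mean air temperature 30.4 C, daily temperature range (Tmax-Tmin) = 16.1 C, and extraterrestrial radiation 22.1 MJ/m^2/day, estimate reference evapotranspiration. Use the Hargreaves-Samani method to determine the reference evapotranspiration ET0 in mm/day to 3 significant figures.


Approach: apply the Hargreaves-Samani method, ET0 = 0.0023*(Tmean+17.8)*sqrt(Tmax-Tmin)*0.408*Ra.
ET0 = 0.0023*(30.4+17.8)*sqrt(16.1)*0.408*22.1 = 4.01 mm/day
Therefore the reference evapotranspiration ET0 = 4.01 mm/day.


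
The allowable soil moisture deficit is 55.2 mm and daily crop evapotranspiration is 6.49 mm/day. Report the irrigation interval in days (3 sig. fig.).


Approach: apply the irrigation interval relation, interval = SMD / ETc.
interval = 55.2 / 6.49 = 8.51 days
Therefore the irrigation interval = 8.51 days.


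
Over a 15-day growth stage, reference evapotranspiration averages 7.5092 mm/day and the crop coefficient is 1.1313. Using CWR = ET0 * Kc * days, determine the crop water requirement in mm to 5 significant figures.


CWR = 7.5092 * 1.1313 * 15 = 127.43 mm
Therefore the crop water requirement = 127.43 mm.


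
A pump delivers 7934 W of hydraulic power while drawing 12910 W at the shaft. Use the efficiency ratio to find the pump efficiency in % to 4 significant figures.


Approach: apply the efficiency ratio, eta = (P_out/P_in)*100.
eta = (7934 / 12910) * 100 = 61.46 %
Therefore the pump efficiency = 61.46 %.


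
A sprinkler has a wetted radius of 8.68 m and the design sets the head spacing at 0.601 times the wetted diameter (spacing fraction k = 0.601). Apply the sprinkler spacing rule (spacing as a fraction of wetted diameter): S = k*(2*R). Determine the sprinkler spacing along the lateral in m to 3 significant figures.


S = 0.601 * (2 * 8.68) = 10.4 m
Therefore the sprinkler spacing along the lateral = 10.4 m.


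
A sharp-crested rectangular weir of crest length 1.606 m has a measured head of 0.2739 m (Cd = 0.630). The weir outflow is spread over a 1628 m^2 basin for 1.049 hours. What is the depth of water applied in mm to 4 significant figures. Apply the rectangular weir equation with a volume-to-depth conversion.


Approach: apply the rectangular weir equation with a volume-to-depth conversion, Q = (2/3)*Cd*L*sqrt(2g)*H^1.5; d = Q*t/A * 1000.
Step 1 — weir discharge:
  Q = (2/3)*0.630*1.606*sqrt(2*9.81)*0.2739^1.5 = 0.428285 m^3/s
Step 2 — volume: V = 0.428285 * 1.049*3600 = 1617.37 m^3
Step 3 — depth: d = V/A * 1000 = 1617.37/1628 * 1000 = 993.5 mm
Therefore the depth of water applied = 993.5 mm.


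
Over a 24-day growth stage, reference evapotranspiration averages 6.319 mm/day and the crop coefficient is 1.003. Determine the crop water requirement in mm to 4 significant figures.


Approach: apply the crop water requirement relation, CWR = ET0 * Kc * days.
CWR = 6.319 * 1.003 * 24 = 152.1 mm
Therefore the crop water requirement = 152.1 mm.


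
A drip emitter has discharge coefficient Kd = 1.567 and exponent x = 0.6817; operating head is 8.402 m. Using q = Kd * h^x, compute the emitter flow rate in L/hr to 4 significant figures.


q = 1.567 * 8.402^0.6817 = 6.687 L/hr
Therefore the emitter flow rate = 6.687 L/hr.


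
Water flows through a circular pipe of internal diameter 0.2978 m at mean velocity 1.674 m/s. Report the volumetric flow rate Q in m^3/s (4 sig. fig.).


Approach: apply the continuity equation for pipe flow, Q = A * v with A = pi*(D/2)^2.
A = pi*(0.2978/2)^2 = 0.0696529 m^2
Q = 0.0696529 * 1.674 = 0.1166 m^3/s
Therefore the volumetric flow rate Q = 0.1166 m^3/s.


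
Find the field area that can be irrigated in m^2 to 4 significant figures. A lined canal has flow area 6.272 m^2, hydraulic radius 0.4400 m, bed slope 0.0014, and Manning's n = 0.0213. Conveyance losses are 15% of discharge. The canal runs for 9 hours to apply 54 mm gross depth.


Approach: apply Manning's equation with a conveyance and depth budget, Q = (1/n)*A*R^(2/3)*S^(1/2); Q_field = Q*(1-loss); Area = Q_field*t/(d/1000).
Step 1 — canal discharge (Manning's equation):
  Q = (1/0.0213) * 6.272 * 0.4400^(2/3) * 0.0014^(1/2) = 6.37371 m^3/s
Step 2 — delivered flow: Q_field = 6.37371*(1 - 15/100) = 5.41765 m^3/s
Step 3 — volume delivered: V = 5.41765 * 9*3600 = 175532 m^3
Step 4 — area served: A = V / (depth/1000) = 175532 / 0.054 = 3251000 m^2
Therefore the field area that can be irrigated = 3251000 m^2.


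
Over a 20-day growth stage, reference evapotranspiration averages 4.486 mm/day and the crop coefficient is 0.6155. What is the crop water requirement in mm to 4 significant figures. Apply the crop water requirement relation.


Approach: apply the crop water requirement relation, CWR = ET0 * Kc * days.
CWR = 4.486 * 0.6155 * 20 = 55.22 mm
Therefore the crop water requirement = 55.22 mm.


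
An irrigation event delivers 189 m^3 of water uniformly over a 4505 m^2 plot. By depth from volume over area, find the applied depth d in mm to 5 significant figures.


Approach: apply depth from volume over area, d = (V/A)*1000.
d = (189 / 4505) * 1000 = 41.953 mm
Therefore the applied depth d = 41.953 mm.


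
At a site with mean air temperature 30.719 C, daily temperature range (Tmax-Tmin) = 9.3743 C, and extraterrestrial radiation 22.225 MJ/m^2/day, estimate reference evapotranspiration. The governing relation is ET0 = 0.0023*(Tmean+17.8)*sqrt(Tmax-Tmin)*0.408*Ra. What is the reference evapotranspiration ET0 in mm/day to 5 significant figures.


ET0 = 0.0023*(30.719+17.8)*sqrt(9.3743)*0.408*22.225 = 3.0982 mm/day
Therefore the reference evapotranspiration ET0 = 3.0982 mm/day.


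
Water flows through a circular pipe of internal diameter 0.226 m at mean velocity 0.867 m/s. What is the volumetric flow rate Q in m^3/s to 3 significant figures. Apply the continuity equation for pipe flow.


Approach: apply the continuity equation for pipe flow, Q = A * v with A = pi*(D/2)^2.
A = pi*(0.226/2)^2 = 0.040115 m^2
Q = 0.040115 * 0.867 = 0.0348 m^3/s
Therefore the volumetric flow rate Q = 0.0348 m^3/s.


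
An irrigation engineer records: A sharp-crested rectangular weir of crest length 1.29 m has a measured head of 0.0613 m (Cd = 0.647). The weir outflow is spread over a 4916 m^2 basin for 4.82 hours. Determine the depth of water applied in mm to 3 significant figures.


Approach: apply the rectangular weir equation with a volume-to-depth conversion, Q = (2/3)*Cd*L*sqrt(2g)*H^1.5; d = Q*t/A * 1000.
Step 1 — weir discharge:
  Q = (2/3)*0.647*1.29*sqrt(2*9.81)*0.0613^1.5 = 0.037406 m^3/s
Step 2 — volume: V = 0.037406 * 4.82*3600 = 649.07 m^3
Step 3 — depth: d = V/A * 1000 = 649.07/4916 * 1000 = 132 mm
Therefore the depth of water applied = 132 mm.


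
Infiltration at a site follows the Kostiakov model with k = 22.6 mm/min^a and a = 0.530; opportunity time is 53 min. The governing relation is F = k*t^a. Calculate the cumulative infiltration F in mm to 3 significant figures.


F = 22.6 * 53^0.530 = 185 mm
Therefore the cumulative infiltration F = 185 mm.


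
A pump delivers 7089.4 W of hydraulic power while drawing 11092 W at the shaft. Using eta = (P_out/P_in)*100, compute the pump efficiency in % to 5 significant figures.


eta = (7089.4 / 11092) * 100 = 63.915 %
Therefore the pump efficiency = 63.915 %.


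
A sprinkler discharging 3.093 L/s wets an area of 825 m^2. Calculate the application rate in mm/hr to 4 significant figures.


Approach: apply the application rate relation, rate = (Q/A)*3600.
rate = (3.093 / 825) * 3600 = 13.50 mm/hr
Therefore the application rate = 13.50 mm/hr.


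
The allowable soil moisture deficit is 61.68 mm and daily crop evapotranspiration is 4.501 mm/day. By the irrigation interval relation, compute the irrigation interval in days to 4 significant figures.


Approach: apply the irrigation interval relation, interval = SMD / ETc.
interval = 61.68 / 4.501 = 13.70 days
Therefore the irrigation interval = 13.70 days.


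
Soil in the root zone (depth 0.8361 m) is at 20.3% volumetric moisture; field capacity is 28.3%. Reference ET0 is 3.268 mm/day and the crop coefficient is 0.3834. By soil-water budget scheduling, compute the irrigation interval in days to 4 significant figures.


Approach: apply soil-water budget scheduling, SMD = (FC-theta)/100*depth*1000; ETc = ET0*Kc; interval = SMD/ETc.
Step 1 — soil moisture deficit:
  SMD = (28.3 - 20.3)/100 * 0.8361 * 1000 = 66.8880 mm
Step 2 — daily crop ET (ETc = ET0*Kc):
  ETc = 3.268 * 0.3834 = 1.25295 mm/day
Step 3 — irrigation interval (SMD/ETc):
  interval = 66.8880 / 1.25295 = 53.38 days
Therefore the irrigation interval = 53.38 days.


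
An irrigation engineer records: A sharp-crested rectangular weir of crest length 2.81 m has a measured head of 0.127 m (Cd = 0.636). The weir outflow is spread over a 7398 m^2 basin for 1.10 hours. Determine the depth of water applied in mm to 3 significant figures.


Approach: apply the rectangular weir equation with a volume-to-depth conversion, Q = (2/3)*Cd*L*sqrt(2g)*H^1.5; d = Q*t/A * 1000.
Step 1 — weir discharge:
  Q = (2/3)*0.636*2.81*sqrt(2*9.81)*0.127^1.5 = 0.23885 m^3/s
Step 2 — volume: V = 0.23885 * 1.10*3600 = 945.85 m^3
Step 3 — depth: d = V/A * 1000 = 945.85/7398 * 1000 = 128 mm
Therefore the depth of water applied = 128 mm.


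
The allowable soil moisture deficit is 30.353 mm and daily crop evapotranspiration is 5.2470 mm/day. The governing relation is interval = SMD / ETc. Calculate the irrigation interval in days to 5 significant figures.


interval = 30.353 / 5.2470 = 5.7848 days
Therefore the irrigation interval = 5.7848 days.


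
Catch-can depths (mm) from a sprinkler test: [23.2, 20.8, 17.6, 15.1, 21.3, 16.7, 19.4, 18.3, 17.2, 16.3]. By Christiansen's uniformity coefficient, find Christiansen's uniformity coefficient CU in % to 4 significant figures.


Approach: apply Christiansen's uniformity coefficient, CU = (1 - mean_abs_deviation/mean)*100.
mean = 18.5900 mm
mean |d_i - mean| = 2.06800 mm
CU = (1 - 2.06800/18.5900)*100 = 88.88 %
Therefore Christiansen's uniformity coefficient CU = 88.88 %.


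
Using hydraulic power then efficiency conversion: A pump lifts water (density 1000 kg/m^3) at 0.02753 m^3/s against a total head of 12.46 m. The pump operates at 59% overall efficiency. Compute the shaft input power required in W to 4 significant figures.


Approach: apply hydraulic power then efficiency conversion, P = rho*g*Q*H; P_in = P/eta.
Step 1 — hydraulic power (P = rho*g*Q*H):
  P = 1000 * 9.81 * 0.02753 * 12.46 = 3365.06 W
Step 2 — input power: P_in = P/eta = 3365.06 / 0.59 = 5703 W
Therefore the shaft input power required = 5703 W.


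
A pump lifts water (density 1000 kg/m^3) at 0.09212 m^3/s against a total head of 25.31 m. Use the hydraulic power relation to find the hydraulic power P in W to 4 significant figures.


Approach: apply the hydraulic power relation, P = rho*g*Q*H.
P = 1000 * 9.81 * 0.09212 * 25.31 = 22870 W
Therefore the hydraulic power P = 22870 W.


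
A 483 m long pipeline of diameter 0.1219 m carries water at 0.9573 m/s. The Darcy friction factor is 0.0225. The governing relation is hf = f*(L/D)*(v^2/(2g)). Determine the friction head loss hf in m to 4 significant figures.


hf = 0.0225 * (483/0.1219) * (0.9573^2 / (2*9.81))
hf = 4.164 m
Therefore the friction head loss hf = 4.164 m.


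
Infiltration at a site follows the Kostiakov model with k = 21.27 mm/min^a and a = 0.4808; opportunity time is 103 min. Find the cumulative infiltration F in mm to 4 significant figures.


Approach: apply the Kostiakov infiltration equation, F = k*t^a.
F = 21.27 * 103^0.4808 = 197.5 mm
Therefore the cumulative infiltration F = 197.5 mm.


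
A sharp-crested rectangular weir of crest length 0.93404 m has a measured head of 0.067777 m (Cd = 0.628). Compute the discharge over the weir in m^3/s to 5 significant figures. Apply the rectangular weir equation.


Approach: apply the rectangular weir equation, Q = (2/3)*Cd*L*sqrt(2g)*H^1.5.
Q = (2/3)*0.628*0.93404*sqrt(2*9.81)*0.067777^1.5 = 0.030564 m^3/s
Therefore the discharge over the weir = 0.030564 m^3/s.


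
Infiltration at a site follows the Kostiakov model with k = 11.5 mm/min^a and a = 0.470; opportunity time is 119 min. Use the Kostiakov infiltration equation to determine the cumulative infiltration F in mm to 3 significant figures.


Approach: apply the Kostiakov infiltration equation, F = k*t^a.
F = 11.5 * 119^0.470 = 109 mm
Therefore the cumulative infiltration F = 109 mm.


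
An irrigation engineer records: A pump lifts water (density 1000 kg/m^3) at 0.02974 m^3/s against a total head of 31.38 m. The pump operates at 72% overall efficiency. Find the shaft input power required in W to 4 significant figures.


Approach: apply hydraulic power then efficiency conversion, P = rho*g*Q*H; P_in = P/eta.
Step 1 — hydraulic power (P = rho*g*Q*H):
  P = 1000 * 9.81 * 0.02974 * 31.38 = 9155.10 W
Step 2 — input power: P_in = P/eta = 9155.10 / 0.72 = 12720 W
Therefore the shaft input power required = 12720 W.


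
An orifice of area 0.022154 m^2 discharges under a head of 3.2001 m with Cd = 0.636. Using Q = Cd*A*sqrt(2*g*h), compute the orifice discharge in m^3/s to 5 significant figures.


Q = 0.636 * 0.022154 * sqrt(2*9.81*3.2001) = 0.11165 m^3/s
Therefore the orifice discharge = 0.11165 m^3/s.


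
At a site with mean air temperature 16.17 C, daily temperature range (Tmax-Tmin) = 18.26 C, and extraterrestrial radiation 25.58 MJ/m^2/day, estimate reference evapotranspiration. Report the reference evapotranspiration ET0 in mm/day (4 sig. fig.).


Approach: apply the Hargreaves-Samani method, ET0 = 0.0023*(Tmean+17.8)*sqrt(Tmax-Tmin)*0.408*Ra.
ET0 = 0.0023*(16.17+17.8)*sqrt(18.26)*0.408*25.58 = 3.484 mm/day
Therefore the reference evapotranspiration ET0 = 3.484 mm/day.


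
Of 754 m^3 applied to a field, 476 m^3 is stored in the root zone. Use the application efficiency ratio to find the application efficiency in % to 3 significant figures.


Approach: apply the application efficiency ratio, Ea = (stored/applied)*100.
Ea = (476/754)*100 = 63.1 %
Therefore the application efficiency = 63.1 %.


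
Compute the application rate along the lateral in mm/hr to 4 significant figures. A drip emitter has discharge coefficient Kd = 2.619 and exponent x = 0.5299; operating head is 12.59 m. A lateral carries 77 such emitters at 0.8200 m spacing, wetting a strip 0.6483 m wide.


Approach: apply the emitter equation with a lateral mass balance, q = Kd*h^x; Q = n*q; rate = Q/(n*spacing*width).
Step 1 — single emitter flow (q = Kd*h^x):
  q = 2.619 * 12.59^0.5299 = 10.0240 L/hr
Step 2 — total lateral flow: Q = 77 * 10.0240 = 771.845 L/hr
Step 3 — wetted area: A = 77 * 0.8200 * 0.6483 = 40.9337 m^2
Step 4 — application rate: Q/A = 771.845/40.9337 = 18.86 mm/hr
Therefore the application rate along the lateral = 18.86 mm/hr.


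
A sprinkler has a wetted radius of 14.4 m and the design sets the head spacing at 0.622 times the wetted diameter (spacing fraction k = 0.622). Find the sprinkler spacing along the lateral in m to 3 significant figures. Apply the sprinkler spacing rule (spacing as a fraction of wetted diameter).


Approach: apply the sprinkler spacing rule (spacing as a fraction of wetted diameter), S = k*(2*R).
S = 0.622 * (2 * 14.4) = 17.9 m
Therefore the sprinkler spacing along the lateral = 17.9 m.


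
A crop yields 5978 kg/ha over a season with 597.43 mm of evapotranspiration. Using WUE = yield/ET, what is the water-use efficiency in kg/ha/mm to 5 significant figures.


WUE = 5978 / 597.43 = 10.006 kg/ha/mm
Therefore the water-use efficiency = 10.006 kg/ha/mm.


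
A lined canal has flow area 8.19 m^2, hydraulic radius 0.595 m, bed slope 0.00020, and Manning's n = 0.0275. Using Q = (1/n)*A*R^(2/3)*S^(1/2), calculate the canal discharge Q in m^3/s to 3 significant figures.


Q = (1/0.0275) * 8.19 * 0.595^(2/3) * 0.00020^(1/2) = 2.98 m^3/s
Therefore the canal discharge Q = 2.98 m^3/s.


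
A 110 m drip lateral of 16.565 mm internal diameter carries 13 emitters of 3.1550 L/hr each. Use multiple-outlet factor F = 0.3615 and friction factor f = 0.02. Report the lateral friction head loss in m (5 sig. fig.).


Approach: apply Darcy-Weisbach with the multiple-outlet F-factor, Q = n*q/(3600*1000) m^3/s; v = Q/A; hf = F*f*(L/D)*(v^2/(2g)).
Q = 13*3.1550/(3600*1000) = 1.139306e-05 m^3/s
A = pi*(16.565e-3/2)^2 = 2.155126e-04 m^2, so v = Q/A = 0.05286490 m/s
hf = 0.3615*0.02*(110/0.016565)*(0.05286490^2/(2*9.81)) = 0.0068387 m
Therefore the lateral friction head loss = 0.0068387 m.
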